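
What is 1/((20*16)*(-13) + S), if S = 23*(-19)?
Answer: -1/4597 ≈ -0.00021753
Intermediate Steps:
S = -437
1/((20*16)*(-13) + S) = 1/((20*16)*(-13) - 437) = 1/(320*(-13) - 437) = 1/(-4160 - 437) = 1/(-4597) = -1/4597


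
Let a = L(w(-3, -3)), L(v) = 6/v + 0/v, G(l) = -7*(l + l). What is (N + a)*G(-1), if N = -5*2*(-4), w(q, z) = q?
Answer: 532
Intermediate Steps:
N = 40 (N = -10*(-4) = 40)
G(l) = -14*l
L(v) = 6/v (L(v) = 6/v + 0 = 6/v)
a = -2 (a = 6/(-3) = 6*(-⅓) = -2)
(N + a)*G(-1) = (40 - 2)*(-14*(-1)) = 38*14 = 532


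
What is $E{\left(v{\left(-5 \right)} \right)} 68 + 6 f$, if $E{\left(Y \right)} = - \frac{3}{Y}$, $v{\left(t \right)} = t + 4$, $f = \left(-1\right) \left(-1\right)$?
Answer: $210$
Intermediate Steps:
$f = 1$
$v{\left(t \right)} = 4 + t$
$E{\left(v{\left(-5 \right)} \right)} 68 + 6 f = - \frac{3}{4 - 5} \cdot 68 + 6 \cdot 1 = - \frac{3}{-1} \cdot 68 + 6 = \left(-3\right) \left(-1\right) 68 + 6 = 3 \cdot 68 + 6 = 204 + 6 = 210$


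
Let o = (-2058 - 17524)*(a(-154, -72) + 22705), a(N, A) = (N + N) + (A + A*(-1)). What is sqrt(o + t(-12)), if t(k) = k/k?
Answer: I*sqrt(438578053) ≈ 20942.0*I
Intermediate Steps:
a(N, A) = 2*N (a(N, A) = 2*N + (A - A) = 2*N + 0 = 2*N)
o = -438578054 (o = (-2058 - 17524)*(2*(-154) + 22705) = -19582*(-308 + 22705) = -19582*22397 = -438578054)
t(k) = 1
sqrt(o + t(-12)) = sqrt(-438578054 + 1) = sqrt(-438578053) = I*sqrt(438578053)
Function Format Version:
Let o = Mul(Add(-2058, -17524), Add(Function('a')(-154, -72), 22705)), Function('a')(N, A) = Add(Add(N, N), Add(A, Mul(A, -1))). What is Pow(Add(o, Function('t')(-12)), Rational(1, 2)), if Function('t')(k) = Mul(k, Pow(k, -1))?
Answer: Mul(I, Pow(438578053, Rational(1, 2))) ≈ Mul(20942., I)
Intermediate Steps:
Function('a')(N, A) = Mul(2, N) (Function('a')(N, A) = Add(Mul(2, N), Add(A, Mul(-1, A))) = Add(Mul(2, N), 0) = Mul(2, N))
o = -438578054 (o = Mul(Add(-2058, -17524), Add(Mul(2, -154), 22705)) = Mul(-19582, Add(-308, 22705)) = Mul(-19582, 22397) = -438578054)
Function('t')(k) = 1
Pow(Add(o, Function('t')(-12)), Rational(1, 2)) = Pow(Add(-438578054, 1), Rational(1, 2)) = Pow(-438578053, Rational(1, 2)) = Mul(I, Pow(438578053, Rational(1, 2)))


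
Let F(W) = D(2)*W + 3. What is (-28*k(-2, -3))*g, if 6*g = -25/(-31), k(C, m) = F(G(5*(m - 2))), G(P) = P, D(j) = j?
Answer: 16450/93 ≈ 176.88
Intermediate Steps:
F(W) = 3 + 2*W (F(W) = 2*W + 3 = 3 + 2*W)
k(C, m) = -17 + 10*m (k(C, m) = 3 + 2*(5*(m - 2)) = 3 + 2*(5*(-2 + m)) = 3 + 2*(-10 + 5*m) = 3 + (-20 + 10*m) = -17 + 10*m)
g = 25/186 (g = (-25/(-31))/6 = (-25*(-1/31))/6 = (⅙)*(25/31) = 25/186 ≈ 0.13441)
(-28*k(-2, -3))*g = -28*(-17 + 10*(-3))*(25/186) = -28*(-17 - 30)*(25/186) = -28*(-47)*(25/186) = 1316*(25/186) = 16450/93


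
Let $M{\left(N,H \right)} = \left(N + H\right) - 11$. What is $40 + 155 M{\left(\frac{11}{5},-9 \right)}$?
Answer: $-2719$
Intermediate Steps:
$M{\left(N,H \right)} = -11 + H + N$ ($M{\left(N,H \right)} = \left(H + N\right) - 11 = -11 + H + N$)
$40 + 155 M{\left(\frac{11}{5},-9 \right)} = 40 + 155 \left(-11 - 9 + \frac{11}{5}\right) = 40 + 155 \left(- \frac{89}{5}\right) = 40 - 2759 = -2719$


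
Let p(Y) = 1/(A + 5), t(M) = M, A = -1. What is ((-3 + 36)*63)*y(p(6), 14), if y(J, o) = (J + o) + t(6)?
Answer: 168399/4 ≈ 42100.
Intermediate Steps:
p(Y) = ¼ (p(Y) = 1/(-1 + 5) = 1/4 = ¼)
y(J, o) = 6 + J + o (y(J, o) = (J + o) + 6 = 6 + J + o)
((-3 + 36)*63)*y(p(6), 14) = ((-3 + 36)*63)*(6 + ¼ + 14) = (33*63)*(81/4) = 2079*(81/4) = 168399/4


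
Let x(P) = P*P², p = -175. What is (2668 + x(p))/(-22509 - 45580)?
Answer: 5356707/68089 ≈ 78.672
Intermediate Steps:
x(P) = P³
(2668 + x(p))/(-22509 - 45580) = (2668 + (-175)³)/(-22509 - 45580) = (2668 - 5359375)/(-68089) = -5356707*(-1/68089) = 5356707/68089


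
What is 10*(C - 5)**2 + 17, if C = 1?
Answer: 177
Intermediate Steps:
10*(C - 5)**2 + 17 = 10*(1 - 5)**2 + 17 = 10*(-4)**2 + 17 = 10*16 + 17 = 160 + 17 = 177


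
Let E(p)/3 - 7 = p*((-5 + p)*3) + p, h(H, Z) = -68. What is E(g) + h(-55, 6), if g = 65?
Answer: 35248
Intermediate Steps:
E(p) = 21 + 3*p + 3*p*(-15 + 3*p) (E(p) = 21 + 3*(p*((-5 + p)*3) + p) = 21 + 3*(p*(-15 + 3*p) + p) = 21 + 3*(p + p*(-15 + 3*p)) = 21 + (3*p + 3*p*(-15 + 3*p)) = 21 + 3*p + 3*p*(-15 + 3*p))
E(g) + h(-55, 6) = (21 - 42*65 + 9*65²) - 68 = (21 - 2730 + 9*4225) - 68 = (21 - 2730 + 38025) - 68 = 35316 - 68 = 35248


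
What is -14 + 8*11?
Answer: 74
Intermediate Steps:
-14 + 8*11 = -14 + 88 = 74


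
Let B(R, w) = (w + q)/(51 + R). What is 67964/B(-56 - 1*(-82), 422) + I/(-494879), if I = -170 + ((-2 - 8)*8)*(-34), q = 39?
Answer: 2589813463862/228139219 ≈ 11352.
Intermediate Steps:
B(R, w) = (39 + w)/(51 + R) (B(R, w) = (w + 39)/(51 + R) = (39 + w)/(51 + R))
I = 2550 (I = -170 - 10*8*(-34) = -170 - 80*(-34) = -170 + 2720 = 2550)
67964/B(-56 - 1*(-82), 422) + I/(-494879) = 67964/(((39 + 422)/(51 + (-56 - 1*(-82))))) + 2550/(-494879) = 67964/((461/(51 + (-56 + 82)))) + 2550*(-1/494879) = 67964/((461/(51 + 26))) - 2550/494879 = 67964/((461/77)) - 2550/494879 = 67964/(((1/77)*461)) - 2550/494879 = 67964/(461/77) - 2550/494879 = 67964*(77/461) - 2550/494879 = 5233228/461 - 2550/494879 = 2589813463862/228139219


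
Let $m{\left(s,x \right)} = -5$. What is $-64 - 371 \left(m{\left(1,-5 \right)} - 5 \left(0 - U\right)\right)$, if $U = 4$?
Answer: $-5629$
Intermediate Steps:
$-64 - 371 \left(m{\left(1,-5 \right)} - 5 \left(0 - U\right)\right) = -64 - 371 \left(-5 - 5 \left(0 - 4\right)\right) = -64 - 371 \left(-5 - -20\right) = -64 - 371 \left(-5 + 20\right) = -64 - 5565 = -5629$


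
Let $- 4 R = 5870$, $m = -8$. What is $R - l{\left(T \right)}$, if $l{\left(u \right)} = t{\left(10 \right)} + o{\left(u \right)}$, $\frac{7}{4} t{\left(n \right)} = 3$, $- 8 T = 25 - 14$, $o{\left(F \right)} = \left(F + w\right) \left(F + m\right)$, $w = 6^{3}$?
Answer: $\frac{243217}{448} \approx 542.9$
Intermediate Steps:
$w = 216$
$o{\left(F \right)} = \left(-8 + F\right) \left(216 + F\right)$ ($o{\left(F \right)} = \left(F + 216\right) \left(F - 8\right) = \left(216 + F\right) \left(-8 + F\right) = \left(-8 + F\right) \left(216 + F\right)$)
$T = - \frac{11}{8}$ ($T = - \frac{25 - 14}{8} = \left(- \frac{1}{8}\right) 11 = - \frac{11}{8} \approx -1.375$)
$t{\left(n \right)} = \frac{12}{7}$ ($t{\left(n \right)} = \frac{4}{7} \cdot 3 = \frac{12}{7}$)
$l{\left(u \right)} = - \frac{12084}{7} + u^{2} + 208 u$ ($l{\left(u \right)} = \frac{12}{7} + \left(-1728 + u^{2} + 208 u\right) = - \frac{12084}{7} + u^{2} + 208 u$)
$R = - \frac{2935}{2}$ ($R = \left(- \frac{1}{4}\right) 5870 = - \frac{2935}{2} \approx -1467.5$)
$R - l{\left(T \right)} = - \frac{2935}{2} - \left(- \frac{12084}{7} + \left(- \frac{11}{8}\right)^{2} + 208 \left(- \frac{11}{8}\right)\right) = - \frac{2935}{2} - \left(- \frac{12084}{7} + \frac{121}{64} - 286\right) = - \frac{2935}{2} - - \frac{900657}{448} = - \frac{2935}{2} + \frac{900657}{448} = \frac{243217}{448}$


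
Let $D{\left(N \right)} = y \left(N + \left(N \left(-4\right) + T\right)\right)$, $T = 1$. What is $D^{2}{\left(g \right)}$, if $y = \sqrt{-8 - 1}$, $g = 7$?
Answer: $-3600$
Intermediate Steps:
$y = 3 i$ ($y = \sqrt{-9} = 3 i \approx 3.0 i$)
$D{\left(N \right)} = 3 i \left(1 - 3 N\right)$ ($D{\left(N \right)} = 3 i \left(N + \left(N \left(-4\right) + 1\right)\right) = 3 i \left(N - \left(-1 + 4 N\right)\right) = 3 i \left(1 - 3 N\right)$)
$D^{2}{\left(g \right)} = \left(i \left(3 - 63\right)\right)^{2} = \left(i \left(-60\right)\right)^{2} = \left(- 60 i\right)^{2} = -3600$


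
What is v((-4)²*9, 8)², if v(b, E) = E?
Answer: 64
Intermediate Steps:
v((-4)²*9, 8)² = 8² = 64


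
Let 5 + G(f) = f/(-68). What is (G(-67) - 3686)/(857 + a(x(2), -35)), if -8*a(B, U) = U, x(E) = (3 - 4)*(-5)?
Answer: -501842/117147 ≈ -4.2839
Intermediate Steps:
G(f) = -5 - f/68 (G(f) = -5 + f/(-68) = -5 + f*(-1/68) = -5 - f/68)
x(E) = 5 (x(E) = -1*(-5) = 5)
a(B, U) = -U/8
(G(-67) - 3686)/(857 + a(x(2), -35)) = ((-5 - 1/68*(-67)) - 3686)/(857 - ⅛*(-35)) = ((-5 + 67/68) - 3686)/(857 + 35/8) = (-273/68 - 3686)/(6891/8) = -250921/68*8/6891 = -501842/117147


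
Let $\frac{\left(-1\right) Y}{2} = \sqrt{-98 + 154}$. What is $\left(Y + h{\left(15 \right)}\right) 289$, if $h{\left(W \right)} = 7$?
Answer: $2023 - 1156 \sqrt{14} \approx -2302.4$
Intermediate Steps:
$Y = - 4 \sqrt{14}$ ($Y = - 2 \sqrt{-98 + 154} = - 2 \sqrt{56} = - 2 \cdot 2 \sqrt{14} = - 4 \sqrt{14} \approx -14.967$)
$\left(Y + h{\left(15 \right)}\right) 289 = \left(- 4 \sqrt{14} + 7\right) 289 = \left(7 - 4 \sqrt{14}\right) 289 = 2023 - 1156 \sqrt{14}$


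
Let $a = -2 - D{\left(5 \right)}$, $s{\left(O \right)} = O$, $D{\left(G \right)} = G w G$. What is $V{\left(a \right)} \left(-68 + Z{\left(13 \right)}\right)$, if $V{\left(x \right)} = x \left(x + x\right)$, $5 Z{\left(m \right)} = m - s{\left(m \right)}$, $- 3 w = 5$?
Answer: $- \frac{1925896}{9} \approx -2.1399 \cdot 10^{5}$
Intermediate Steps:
$w = - \frac{5}{3}$ ($w = \left(- \frac{1}{3}\right) 5 = - \frac{5}{3} \approx -1.6667$)
$D{\left(G \right)} = - \frac{5 G^{2}}{3}$ ($D{\left(G \right)} = G \left(- \frac{5}{3}\right) G = - \frac{5 G}{3} G = - \frac{5 G^{2}}{3}$)
$Z{\left(m \right)} = 0$ ($Z{\left(m \right)} = \frac{m - m}{5} = \frac{1}{5} \cdot 0 = 0$)
$a = \frac{119}{3}$ ($a = -2 - - \frac{5 \cdot 5^{2}}{3} = -2 - \left(- \frac{5}{3}\right) 25 = -2 - - \frac{125}{3} = -2 + \frac{125}{3} = \frac{119}{3} \approx 39.667$)
$V{\left(x \right)} = 2 x^{2}$ ($V{\left(x \right)} = x 2 x = 2 x^{2}$)
$V{\left(a \right)} \left(-68 + Z{\left(13 \right)}\right) = 2 \left(\frac{119}{3}\right)^{2} \left(-68 + 0\right) = 2 \cdot \frac{14161}{9} \left(-68\right) = \frac{28322}{9} \left(-68\right) = - \frac{1925896}{9}$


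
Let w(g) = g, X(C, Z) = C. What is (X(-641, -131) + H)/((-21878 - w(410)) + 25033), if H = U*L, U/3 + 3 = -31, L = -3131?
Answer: 318721/2745 ≈ 116.11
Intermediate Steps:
U = -102 (U = -9 + 3*(-31) = -9 - 93 = -102)
H = 319362 (H = -102*(-3131) = 319362)
(X(-641, -131) + H)/((-21878 - w(410)) + 25033) = (-641 + 319362)/((-21878 - 1*410) + 25033) = 318721/((-21878 - 410) + 25033) = 318721/(-22288 + 25033) = 318721/2745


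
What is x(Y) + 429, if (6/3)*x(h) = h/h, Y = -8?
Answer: 859/2 ≈ 429.50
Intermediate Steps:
x(h) = 1/2 (x(h) = (h/h)/2 = (1/2)*1 = 1/2)
x(Y) + 429 = 1/2 + 429 = 859/2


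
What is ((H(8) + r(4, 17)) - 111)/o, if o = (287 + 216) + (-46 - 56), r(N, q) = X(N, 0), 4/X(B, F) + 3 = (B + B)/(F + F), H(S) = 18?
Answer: -93/401 ≈ -0.23192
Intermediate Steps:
X(B, F) = 4/(-3 + B/F) (X(B, F) = 4/(-3 + (B + B)/(F + F)) = 4/(-3 + (2*B)/((2*F))) = 4/(-3 + (2*B)*(1/(2*F))) = 4/(-3 + B/F))
r(N, q) = 0 (r(N, q) = 4*0/(N - 3*0) = 4*0/(N + 0) = 4*0/N = 0)
o = 401 (o = 503 - 102 = 401)
((H(8) + r(4, 17)) - 111)/o = ((18 + 0) - 111)/401 = (18 - 111)*(1/401) = -93*1/401 = -93/401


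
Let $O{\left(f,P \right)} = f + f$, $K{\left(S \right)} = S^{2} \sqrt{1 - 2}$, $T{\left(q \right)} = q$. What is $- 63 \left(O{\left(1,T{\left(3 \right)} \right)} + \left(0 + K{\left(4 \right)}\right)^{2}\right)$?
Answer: $16002$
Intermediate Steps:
$K{\left(S \right)} = i S^{2}$ ($K{\left(S \right)} = S^{2} \sqrt{-1} = S^{2} i = i S^{2}$)
$O{\left(f,P \right)} = 2 f$
$- 63 \left(O{\left(1,T{\left(3 \right)} \right)} + \left(0 + K{\left(4 \right)}\right)^{2}\right) = - 63 \left(2 \cdot 1 + \left(0 + i 4^{2}\right)^{2}\right) = - 63 \left(2 + \left(0 + i 16\right)^{2}\right) = - 63 \left(2 + \left(0 + 16 i\right)^{2}\right) = - 63 \left(2 + \left(16 i\right)^{2}\right) = - 63 \left(2 - 256\right) = \left(-63\right) \left(-254\right) = 16002$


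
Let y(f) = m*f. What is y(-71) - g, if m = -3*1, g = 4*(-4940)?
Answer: 19973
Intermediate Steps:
g = -19760
m = -3
y(f) = -3*f
y(-71) - g = -3*(-71) - 1*(-19760) = 213 + 19760 = 19973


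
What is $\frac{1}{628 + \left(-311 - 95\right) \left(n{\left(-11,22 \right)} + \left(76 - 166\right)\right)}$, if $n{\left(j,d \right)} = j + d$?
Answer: $\frac{1}{32702} \approx 3.0579 \cdot 10^{-5}$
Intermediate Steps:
$n{\left(j,d \right)} = d + j$
$\frac{1}{628 + \left(-311 - 95\right) \left(n{\left(-11,22 \right)} + \left(76 - 166\right)\right)} = \frac{1}{628 + \left(-311 - 95\right) \left(\left(22 - 11\right) + \left(76 - 166\right)\right)} = \frac{1}{628 - 406 \left(11 - 90\right)} = \frac{1}{628 - -32074} = \frac{1}{628 + 32074} = \frac{1}{32702}$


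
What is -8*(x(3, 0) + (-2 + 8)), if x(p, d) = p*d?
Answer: -48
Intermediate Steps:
x(p, d) = d*p
-8*(x(3, 0) + (-2 + 8)) = -8*(0*3 + (-2 + 8)) = -8*(0 + 6) = -8*6 = -48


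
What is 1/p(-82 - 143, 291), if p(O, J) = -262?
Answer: -1/262 ≈ -0.0038168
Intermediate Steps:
1/p(-82 - 143, 291) = 1/(-262) = -1/262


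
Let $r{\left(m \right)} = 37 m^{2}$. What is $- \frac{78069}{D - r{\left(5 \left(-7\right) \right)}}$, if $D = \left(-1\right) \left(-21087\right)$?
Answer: $\frac{78069}{24238} \approx 3.2209$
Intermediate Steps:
$D = 21087$
$- \frac{78069}{D - r{\left(5 \left(-7\right) \right)}} = - \frac{78069}{21087 - 37 \left(5 \left(-7\right)\right)^{2}} = - \frac{78069}{21087 - 37 \left(-35\right)^{2}} = - \frac{78069}{21087 - 37 \cdot 1225} = - \frac{78069}{21087 - 45325} = - \frac{78069}{-24238} = \left(-78069\right) \left(- \frac{1}{24238}\right) = \frac{78069}{24238}$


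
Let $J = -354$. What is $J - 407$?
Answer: $-761$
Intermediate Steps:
$J - 407 = -354 - 407 = -761$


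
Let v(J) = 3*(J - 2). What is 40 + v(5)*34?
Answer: 346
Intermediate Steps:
v(J) = -6 + 3*J (v(J) = 3*(-2 + J) = -6 + 3*J)
40 + v(5)*34 = 40 + (-6 + 3*5)*34 = 40 + (-6 + 15)*34 = 40 + 9*34 = 40 + 306 = 346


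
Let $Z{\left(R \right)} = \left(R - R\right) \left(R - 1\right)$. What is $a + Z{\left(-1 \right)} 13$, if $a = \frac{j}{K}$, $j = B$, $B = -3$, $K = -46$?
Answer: $\frac{3}{46} \approx 0.065217$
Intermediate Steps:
$Z{\left(R \right)} = 0$ ($Z{\left(R \right)} = 0 \left(-1 + R\right) = 0$)
$j = -3$
$a = \frac{3}{46}$ ($a = - \frac{3}{-46} = \left(-3\right) \left(- \frac{1}{46}\right) = \frac{3}{46} \approx 0.065217$)
$a + Z{\left(-1 \right)} 13 = \frac{3}{46} + 0 \cdot 13 = \frac{3}{46} + 0 = \frac{3}{46}$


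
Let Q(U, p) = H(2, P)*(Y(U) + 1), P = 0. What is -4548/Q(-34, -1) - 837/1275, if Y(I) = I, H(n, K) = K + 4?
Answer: 158006/4675 ≈ 33.798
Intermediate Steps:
H(n, K) = 4 + K
Q(U, p) = 4 + 4*U (Q(U, p) = (4 + 0)*(U + 1) = 4*(1 + U) = 4 + 4*U)
-4548/Q(-34, -1) - 837/1275 = -4548/(4 + 4*(-34)) - 837/1275 = -4548/(4 - 136) - 837*1/1275 = -4548/(-132) - 279/425 = -4548*(-1/132) - 279/425 = 379/11 - 279/425 = 158006/4675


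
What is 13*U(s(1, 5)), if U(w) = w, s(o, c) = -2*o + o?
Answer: -13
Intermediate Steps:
s(o, c) = -o
13*U(s(1, 5)) = 13*(-1*1) = 13*(-1) = -13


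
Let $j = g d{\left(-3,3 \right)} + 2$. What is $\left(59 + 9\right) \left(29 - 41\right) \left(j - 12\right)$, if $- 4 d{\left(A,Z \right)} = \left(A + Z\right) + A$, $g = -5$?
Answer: $11220$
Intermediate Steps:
$d{\left(A,Z \right)} = - \frac{A}{2} - \frac{Z}{4}$ ($d{\left(A,Z \right)} = - \frac{\left(A + Z\right) + A}{4} = - \frac{Z + 2 A}{4} = - \frac{A}{2} - \frac{Z}{4}$)
$j = - \frac{7}{4}$ ($j = - 5 \left(\left(- \frac{1}{2}\right) \left(-3\right) - \frac{3}{4}\right) + 2 = - 5 \left(\frac{3}{2} - \frac{3}{4}\right) + 2 = \left(-5\right) \frac{3}{4} + 2 = - \frac{15}{4} + 2 = - \frac{7}{4} \approx -1.75$)
$\left(59 + 9\right) \left(29 - 41\right) \left(j - 12\right) = \left(59 + 9\right) \left(29 - 41\right) \left(- \frac{7}{4} - 12\right) = 68 \left(-12\right) \left(- \frac{55}{4}\right) = \left(-816\right) \left(- \frac{55}{4}\right) = 11220$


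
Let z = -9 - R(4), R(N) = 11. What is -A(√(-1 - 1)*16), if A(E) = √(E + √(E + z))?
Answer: -√(2*√(-5 + 4*I*√2) + 16*I*√2) ≈ -3.8722 - 3.5687*I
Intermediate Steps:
z = -20 (z = -9 - 1*11 = -9 - 11 = -20)
A(E) = √(E + √(-20 + E)) (A(E) = √(E + √(E - 20)) = √(E + √(-20 + E)))
-A(√(-1 - 1)*16) = -√(√(-1 - 1)*16 + √(-20 + √(-1 - 1)*16)) = -√(√(-2)*16 + √(-20 + √(-2)*16)) = -√((I*√2)*16 + √(-20 + (I*√2)*16)) = -√(16*I*√2 + √(-20 + 16*I*√2)) = -√(√(-20 + 16*I*√2) + 16*I*√2)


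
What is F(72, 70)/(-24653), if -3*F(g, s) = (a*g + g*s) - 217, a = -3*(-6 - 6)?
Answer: 7415/73959 ≈ 0.10026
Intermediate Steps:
a = 36 (a = -3*(-12) = 36)
F(g, s) = 217/3 - 12*g - g*s/3 (F(g, s) = -((36*g + g*s) - 217)/3 = -(-217 + 36*g + g*s)/3 = 217/3 - 12*g - g*s/3)
F(72, 70)/(-24653) = (217/3 - 12*72 - ⅓*72*70)/(-24653) = (217/3 - 864 - 1680)*(-1/24653) = -7415/3*(-1/24653) = 7415/73959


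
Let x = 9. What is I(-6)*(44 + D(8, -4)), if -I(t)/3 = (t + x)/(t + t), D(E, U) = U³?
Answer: -15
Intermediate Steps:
I(t) = -3*(9 + t)/(2*t) (I(t) = -3*(t + 9)/(t + t) = -3*(9 + t)/(2*t))
I(-6)*(44 + D(8, -4)) = ((3/2)*(-9 - 1*(-6))/(-6))*(44 + (-4)³) = ((3/2)*(-⅙)*(-9 + 6))*(44 - 64) = ((3/2)*(-⅙)*(-3))*(-20) = (¾)*(-20) = -15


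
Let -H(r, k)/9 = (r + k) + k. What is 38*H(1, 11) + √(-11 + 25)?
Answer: -7866 + √14 ≈ -7862.3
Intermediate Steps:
H(r, k) = -18*k - 9*r (H(r, k) = -9*((r + k) + k) = -9*((k + r) + k) = -9*(r + 2*k) = -18*k - 9*r)
38*H(1, 11) + √(-11 + 25) = 38*(-18*11 - 9*1) + √(-11 + 25) = 38*(-198 - 9) + √14 = 38*(-207) + √14 = -7866 + √14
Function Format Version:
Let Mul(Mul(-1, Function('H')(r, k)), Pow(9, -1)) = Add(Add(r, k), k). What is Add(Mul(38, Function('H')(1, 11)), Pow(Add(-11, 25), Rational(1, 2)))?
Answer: Add(-7866, Pow(14, Rational(1, 2))) ≈ -7862.3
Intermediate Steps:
Function('H')(r, k) = Add(Mul(-18, k), Mul(-9, r)) (Function('H')(r, k) = Mul(-9, Add(Add(r, k), k)) = Mul(-9, Add(Add(k, r), k)) = Mul(-9, Add(r, Mul(2, k))) = Add(Mul(-18, k), Mul(-9, r)))
Add(Mul(38, Function('H')(1, 11)), Pow(Add(-11, 25), Rational(1, 2))) = Add(Mul(38, Add(Mul(-18, 11), Mul(-9, 1))), Pow(Add(-11, 25), Rational(1, 2))) = Add(Mul(38, Add(-198, -9)), Pow(14, Rational(1, 2))) = Add(Mul(38, -207), Pow(14, Rational(1, 2))) = Add(-7866, Pow(14, Rational(1, 2)))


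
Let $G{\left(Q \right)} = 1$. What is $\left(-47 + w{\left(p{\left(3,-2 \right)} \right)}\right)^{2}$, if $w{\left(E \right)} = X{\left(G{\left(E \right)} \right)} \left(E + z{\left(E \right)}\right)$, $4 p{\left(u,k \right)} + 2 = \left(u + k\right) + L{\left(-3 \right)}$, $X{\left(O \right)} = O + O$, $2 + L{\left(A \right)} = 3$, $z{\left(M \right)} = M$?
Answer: $2209$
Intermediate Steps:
$L{\left(A \right)} = 1$ ($L{\left(A \right)} = -2 + 3 = 1$)
$X{\left(O \right)} = 2 O$
$p{\left(u,k \right)} = - \frac{1}{4} + \frac{k}{4} + \frac{u}{4}$ ($p{\left(u,k \right)} = - \frac{1}{2} + \frac{\left(u + k\right) + 1}{4} = - \frac{1}{2} + \frac{\left(k + u\right) + 1}{4} = - \frac{1}{2} + \frac{1 + k + u}{4} = - \frac{1}{2} + \left(\frac{1}{4} + \frac{k}{4} + \frac{u}{4}\right) = - \frac{1}{4} + \frac{k}{4} + \frac{u}{4}$)
$w{\left(E \right)} = 4 E$ ($w{\left(E \right)} = 2 \cdot 1 \left(E + E\right) = 2 \cdot 2 E = 4 E$)
$\left(-47 + w{\left(p{\left(3,-2 \right)} \right)}\right)^{2} = \left(-47 + 4 \left(- \frac{1}{4} + \frac{1}{4} \left(-2\right) + \frac{1}{4} \cdot 3\right)\right)^{2} = \left(-47 + 4 \left(- \frac{1}{4} - \frac{1}{2} + \frac{3}{4}\right)\right)^{2} = \left(-47 + 4 \cdot 0\right)^{2} = \left(-47 + 0\right)^{2} = \left(-47\right)^{2} = 2209$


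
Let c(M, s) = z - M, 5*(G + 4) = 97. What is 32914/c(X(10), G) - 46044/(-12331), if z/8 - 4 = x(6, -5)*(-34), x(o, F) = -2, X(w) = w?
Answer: 215961719/3489673 ≈ 61.886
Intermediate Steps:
G = 77/5 (G = -4 + (⅕)*97 = -4 + 97/5 = 77/5 ≈ 15.400)
z = 576 (z = 32 + 8*(-2*(-34)) = 32 + 8*68 = 32 + 544 = 576)
c(M, s) = 576 - M
32914/c(X(10), G) - 46044/(-12331) = 32914/(576 - 1*10) - 46044/(-12331) = 32914/(576 - 10) - 46044*(-1/12331) = 32914/566 + 46044/12331 = 32914*(1/566) + 46044/12331 = 16457/283 + 46044/12331 = 215961719/3489673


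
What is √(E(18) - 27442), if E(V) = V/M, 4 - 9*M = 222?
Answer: I*√326047231/109 ≈ 165.66*I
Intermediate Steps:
M = -218/9 (M = 4/9 - ⅑*222 = 4/9 - 74/3 = -218/9 ≈ -24.222)
E(V) = -9*V/218 (E(V) = V/(-218/9) = V*(-9/218) = -9*V/218)
√(E(18) - 27442) = √(-9/218*18 - 27442) = √(-81/109 - 27442) = √(-2991259/109) = I*√326047231/109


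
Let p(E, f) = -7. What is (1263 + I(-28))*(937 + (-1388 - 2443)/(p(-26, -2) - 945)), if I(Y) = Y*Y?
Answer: 1833815185/952 ≈ 1.9263e+6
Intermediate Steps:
I(Y) = Y²
(1263 + I(-28))*(937 + (-1388 - 2443)/(p(-26, -2) - 945)) = (1263 + (-28)²)*(937 + (-1388 - 2443)/(-7 - 945)) = (1263 + 784)*(937 - 3831/(-952)) = 2047*(937 - 3831*(-1/952)) = 2047*(937 + 3831/952) = 2047*(895855/952) = 1833815185/952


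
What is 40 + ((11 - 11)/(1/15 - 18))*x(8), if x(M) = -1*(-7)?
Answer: 40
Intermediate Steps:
x(M) = 7
40 + ((11 - 11)/(1/15 - 18))*x(8) = 40 + ((11 - 11)/(1/15 - 18))*7 = 40 + (0/(1/15 - 18))*7 = 40 + (0/(-269/15))*7 = 40 + (0*(-15/269))*7 = 40 + 0*7 = 40 + 0 = 40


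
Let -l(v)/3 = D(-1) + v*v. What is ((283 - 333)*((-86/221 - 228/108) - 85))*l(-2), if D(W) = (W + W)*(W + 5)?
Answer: 34807600/663 ≈ 52500.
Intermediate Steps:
D(W) = 2*W*(5 + W) (D(W) = (2*W)*(5 + W) = 2*W*(5 + W))
l(v) = 24 - 3*v² (l(v) = -3*(2*(-1)*(5 - 1) + v*v) = -3*(2*(-1)*4 + v²) = -3*(-8 + v²) = 24 - 3*v²)
((283 - 333)*((-86/221 - 228/108) - 85))*l(-2) = ((283 - 333)*((-86/221 - 228/108) - 85))*(24 - 3*(-2)²) = (-50*((-86*1/221 - 228*1/108) - 85))*(24 - 3*4) = (-50*((-86/221 - 19/9) - 85))*(24 - 12) = -50*(-4973/1989 - 85)*12 = -50*(-174038/1989)*12 = (8701900/1989)*12 = 34807600/663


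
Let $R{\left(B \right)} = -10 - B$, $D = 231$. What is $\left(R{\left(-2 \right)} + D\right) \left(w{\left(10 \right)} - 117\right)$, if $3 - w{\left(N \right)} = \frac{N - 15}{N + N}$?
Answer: $- \frac{101465}{4} \approx -25366.0$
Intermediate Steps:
$w{\left(N \right)} = 3 - \frac{-15 + N}{2 N}$ ($w{\left(N \right)} = 3 - \frac{N - 15}{N + N} = 3 - \frac{-15 + N}{2 N}$)
$\left(R{\left(-2 \right)} + D\right) \left(w{\left(10 \right)} - 117\right) = \left(\left(-10 - -2\right) + 231\right) \left(\frac{5 \left(3 + 10\right)}{2 \cdot 10} - 117\right) = \left(\left(-10 + 2\right) + 231\right) \left(\frac{5}{2} \cdot \frac{1}{10} \cdot 13 - 117\right) = \left(-8 + 231\right) \left(\frac{13}{4} - 117\right) = 223 \left(- \frac{455}{4}\right) = - \frac{101465}{4}$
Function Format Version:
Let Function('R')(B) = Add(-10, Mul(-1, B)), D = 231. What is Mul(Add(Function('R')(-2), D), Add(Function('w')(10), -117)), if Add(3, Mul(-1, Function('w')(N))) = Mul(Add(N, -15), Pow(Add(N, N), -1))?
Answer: Rational(-101465, 4) ≈ -25366.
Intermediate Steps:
Function('w')(N) = Add(3, Mul(Rational(-1, 2), Pow(N, -1), Add(-15, N))) (Function('w')(N) = Add(3, Mul(-1, Mul(Add(N, -15), Pow(Add(N, N), -1)))) = Add(3, Mul(-1, Mul(Add(-15, N), Pow(Mul(2, N), -1)))) = Add(3, Mul(-1, Mul(Add(-15, N), Mul(Rational(1, 2), Pow(N, -1))))) = Add(3, Mul(-1, Mul(Rational(1, 2), Pow(N, -1), Add(-15, N)))) = Add(3, Mul(Rational(-1, 2), Pow(N, -1), Add(-15, N))))
Mul(Add(Function('R')(-2), D), Add(Function('w')(10), -117)) = Mul(Add(Add(-10, Mul(-1, -2)), 231), Add(Mul(Rational(5, 2), Pow(10, -1), Add(3, 10)), -117)) = Mul(Add(Add(-10, 2), 231), Add(Mul(Rational(5, 2), Rational(1, 10), 13), -117)) = Mul(Add(-8, 231), Add(Rational(13, 4), -117)) = Mul(223, Rational(-455, 4)) = Rational(-101465, 4)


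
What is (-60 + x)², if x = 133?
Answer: 5329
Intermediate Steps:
(-60 + x)² = (-60 + 133)² = 73² = 5329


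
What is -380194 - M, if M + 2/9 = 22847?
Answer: -3627367/9 ≈ -4.0304e+5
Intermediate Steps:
M = 205621/9 (M = -2/9 + 22847 = 205621/9 ≈ 22847.)
-380194 - M = -380194 - 1*205621/9 = -380194 - 205621/9 = -3627367/9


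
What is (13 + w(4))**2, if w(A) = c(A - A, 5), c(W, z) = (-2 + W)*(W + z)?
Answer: 9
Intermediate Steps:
w(A) = -10 (w(A) = (A - A)**2 - 2*(A - A) - 2*5 + (A - A)*5 = 0**2 - 2*0 - 10 + 0*5 = 0 + 0 - 10 + 0 = -10)
(13 + w(4))**2 = (13 - 10)**2 = 3**2 = 9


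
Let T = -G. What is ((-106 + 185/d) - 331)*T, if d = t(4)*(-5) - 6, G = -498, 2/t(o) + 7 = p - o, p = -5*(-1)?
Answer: -3105528/13 ≈ -2.3889e+5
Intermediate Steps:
p = 5
t(o) = 2/(-2 - o) (t(o) = 2/(-7 + (5 - o)) = 2/(-2 - o))
T = 498 (T = -1*(-498) = 498)
d = -13/3 (d = -2/(2 + 4)*(-5) - 6 = -2/6*(-5) - 6 = -2*1/6*(-5) - 6 = -1/3*(-5) - 6 = 5/3 - 6 = -13/3 ≈ -4.3333)
((-106 + 185/d) - 331)*T = ((-106 + 185/(-13/3)) - 331)*498 = ((-106 + 185*(-3/13)) - 331)*498 = ((-106 - 555/13) - 331)*498 = (-1933/13 - 331)*498 = -6236/13*498 = -3105528/13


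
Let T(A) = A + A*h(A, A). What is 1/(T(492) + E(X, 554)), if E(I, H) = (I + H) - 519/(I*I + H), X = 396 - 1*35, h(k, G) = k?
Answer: 43625/10621422202 ≈ 4.1073e-6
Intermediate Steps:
X = 361 (X = 396 - 35 = 361)
E(I, H) = H + I - 519/(H + I**2) (E(I, H) = (H + I) - 519/(I**2 + H) = (H + I) - 519/(H + I**2) = H + I - 519/(H + I**2))
T(A) = A + A**2 (T(A) = A + A*A = A + A**2)
1/(T(492) + E(X, 554)) = 1/(492*(1 + 492) + (-519 + 554**2 + 361**3 + 554*361 + 554*361**2)/(554 + 361**2)) = 1/(492*493 + (-519 + 306916 + 47045881 + 199994 + 554*130321)/(554 + 130321)) = 1/(242556 + (-519 + 306916 + 47045881 + 199994 + 72197834)/130875) = 1/(242556 + (1/130875)*119750106) = 1/(242556 + 39916702/43625) = 1/(10621422202/43625) = 43625/10621422202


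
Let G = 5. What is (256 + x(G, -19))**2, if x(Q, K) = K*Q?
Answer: 25921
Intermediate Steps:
(256 + x(G, -19))**2 = (256 - 19*5)**2 = (256 - 95)**2 = 161**2 = 25921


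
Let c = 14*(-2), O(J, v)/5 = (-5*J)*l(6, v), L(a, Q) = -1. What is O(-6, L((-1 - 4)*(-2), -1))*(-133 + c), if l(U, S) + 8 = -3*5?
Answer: 555450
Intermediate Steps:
l(U, S) = -23 (l(U, S) = -8 - 3*5 = -8 - 15 = -23)
O(J, v) = 575*J (O(J, v) = 5*(-5*J*(-23)) = 5*(115*J) = 575*J)
c = -28
O(-6, L((-1 - 4)*(-2), -1))*(-133 + c) = (575*(-6))*(-133 - 28) = -3450*(-161) = 555450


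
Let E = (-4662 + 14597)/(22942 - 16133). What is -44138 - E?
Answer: -300545577/6809 ≈ -44139.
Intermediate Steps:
E = 9935/6809 ≈ 1.4591
-44138 - E = -44138 - 1*9935/6809 = -44138 - 9935/6809 = -300545577/6809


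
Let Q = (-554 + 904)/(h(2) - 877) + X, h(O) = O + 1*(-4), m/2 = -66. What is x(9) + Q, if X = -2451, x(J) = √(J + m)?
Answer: -2154779/879 + I*√123 ≈ -2451.4 + 11.091*I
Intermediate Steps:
m = -132 (m = 2*(-66) = -132)
x(J) = √(-132 + J) (x(J) = √(J - 132) = √(-132 + J))
h(O) = -4 + O (h(O) = O - 4 = -4 + O)
Q = -2154779/879 (Q = (-554 + 904)/((-4 + 2) - 877) - 2451 = 350/(-2 - 877) - 2451 = 350/(-879) - 2451 = 350*(-1/879) - 2451 = -350/879 - 2451 = -2154779/879 ≈ -2451.4)
x(9) + Q = √(-132 + 9) - 2154779/879 = √(-123) - 2154779/879 = I*√123 - 2154779/879 = -2154779/879 + I*√123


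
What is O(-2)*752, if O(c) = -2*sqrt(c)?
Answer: -1504*I*sqrt(2) ≈ -2127.0*I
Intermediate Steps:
O(-2)*752 = -2*I*sqrt(2)*752 = -1504*I*sqrt(2)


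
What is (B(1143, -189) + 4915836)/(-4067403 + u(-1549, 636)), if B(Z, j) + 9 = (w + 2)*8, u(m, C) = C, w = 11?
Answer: -4915931/4066767 ≈ -1.2088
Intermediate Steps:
B(Z, j) = 95 (B(Z, j) = -9 + (11 + 2)*8 = -9 + 13*8 = -9 + 104 = 95)
(B(1143, -189) + 4915836)/(-4067403 + u(-1549, 636)) = (95 + 4915836)/(-4067403 + 636) = 4915931/(-4066767) = 4915931*(-1/4066767) = -4915931/4066767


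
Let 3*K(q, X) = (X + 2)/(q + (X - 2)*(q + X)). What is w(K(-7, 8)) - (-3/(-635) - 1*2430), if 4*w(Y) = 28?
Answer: 1547492/635 ≈ 2437.0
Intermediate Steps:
K(q, X) = (2 + X)/(3*(q + (-2 + X)*(X + q))) (K(q, X) = ((X + 2)/(q + (X - 2)*(q + X)))/3 = ((2 + X)/(q + (-2 + X)*(X + q)))/3 = (2 + X)/(3*(q + (-2 + X)*(X + q))))
w(Y) = 7 (w(Y) = (¼)*28 = 7)
w(K(-7, 8)) - (-3/(-635) - 1*2430) = 7 - (-3/(-635) - 1*2430) = 7 - (-3*(-1/635) - 2430) = 7 - (3/635 - 2430) = 7 - 1*(-1543047/635) = 7 + 1543047/635 = 1547492/635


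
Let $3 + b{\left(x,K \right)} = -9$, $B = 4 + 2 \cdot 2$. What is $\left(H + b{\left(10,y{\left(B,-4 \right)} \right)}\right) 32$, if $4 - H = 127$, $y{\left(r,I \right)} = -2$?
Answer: $-4320$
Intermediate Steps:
$B = 8$ ($B = 4 + 4 = 8$)
$b{\left(x,K \right)} = -12$ ($b{\left(x,K \right)} = -3 - 9 = -12$)
$H = -123$ ($H = 4 - 127 = -123$)
$\left(H + b{\left(10,y{\left(B,-4 \right)} \right)}\right) 32 = \left(-123 - 12\right) 32 = \left(-135\right) 32 = -4320$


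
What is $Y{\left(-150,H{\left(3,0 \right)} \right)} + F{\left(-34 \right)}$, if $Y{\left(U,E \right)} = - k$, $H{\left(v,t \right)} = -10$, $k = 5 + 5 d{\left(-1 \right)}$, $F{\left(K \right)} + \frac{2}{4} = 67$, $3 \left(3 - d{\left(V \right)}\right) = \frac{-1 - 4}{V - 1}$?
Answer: $\frac{152}{3} \approx 50.667$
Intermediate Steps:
$d{\left(V \right)} = 3 + \frac{5}{3 \left(-1 + V\right)}$ ($d{\left(V \right)} = 3 - \frac{\left(-1 - 4\right) \frac{1}{V - 1}}{3} = 3 - \frac{\left(-5\right) \frac{1}{-1 + V}}{3} = 3 + \frac{5}{3 \left(-1 + V\right)}$)
$F{\left(K \right)} = \frac{133}{2}$ ($F{\left(K \right)} = - \frac{1}{2} + 67 = \frac{133}{2}$)
$k = \frac{95}{6}$ ($k = 5 + 5 \frac{-4 + 9 \left(-1\right)}{3 \left(-1 - 1\right)} = 5 + 5 \frac{-4 - 9}{3 \left(-2\right)} = 5 + 5 \cdot \frac{1}{3} \left(- \frac{1}{2}\right) \left(-13\right) = 5 + 5 \cdot \frac{13}{6} = 5 + \frac{65}{6} = \frac{95}{6} \approx 15.833$)
$Y{\left(U,E \right)} = - \frac{95}{6}$ ($Y{\left(U,E \right)} = \left(-1\right) \frac{95}{6} = - \frac{95}{6}$)
$Y{\left(-150,H{\left(3,0 \right)} \right)} + F{\left(-34 \right)} = - \frac{95}{6} + \frac{133}{2} = \frac{152}{3}$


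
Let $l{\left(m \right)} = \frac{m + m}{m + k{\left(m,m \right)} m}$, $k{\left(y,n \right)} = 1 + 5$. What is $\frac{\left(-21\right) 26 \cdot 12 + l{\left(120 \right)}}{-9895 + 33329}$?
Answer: $- \frac{22931}{82019} \approx -0.27958$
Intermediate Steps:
$k{\left(y,n \right)} = 6$
$l{\left(m \right)} = \frac{2}{7}$ ($l{\left(m \right)} = \frac{m + m}{m + 6 m} = \frac{2 m}{7 m} = 2 m \frac{1}{7 m} = \frac{2}{7}$)
$\frac{\left(-21\right) 26 \cdot 12 + l{\left(120 \right)}}{-9895 + 33329} = \frac{\left(-21\right) 26 \cdot 12 + \frac{2}{7}}{-9895 + 33329} = \frac{\left(-546\right) 12 + \frac{2}{7}}{23434} = \left(-6552 + \frac{2}{7}\right) \frac{1}{23434} = \left(- \frac{45862}{7}\right) \frac{1}{23434} = - \frac{22931}{82019}$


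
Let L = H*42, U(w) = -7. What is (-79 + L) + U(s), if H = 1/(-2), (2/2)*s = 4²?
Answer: -107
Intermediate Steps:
s = 16 (s = 4² = 16)
H = -½ ≈ -0.50000
L = -21 (L = -½*42 = -21)
(-79 + L) + U(s) = (-79 - 21) - 7 = -100 - 7 = -107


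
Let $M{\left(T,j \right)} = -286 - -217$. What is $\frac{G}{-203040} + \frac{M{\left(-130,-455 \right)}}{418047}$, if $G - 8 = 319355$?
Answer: $- \frac{44507584607}{28293420960} \approx -1.5731$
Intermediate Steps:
$G = 319363$ ($G = 8 + 319355 = 319363$)
$M{\left(T,j \right)} = -69$ ($M{\left(T,j \right)} = -286 + 217 = -69$)
$\frac{G}{-203040} + \frac{M{\left(-130,-455 \right)}}{418047} = \frac{319363}{-203040} - \frac{69}{418047} = 319363 \left(- \frac{1}{203040}\right) - \frac{23}{139349} = - \frac{319363}{203040} - \frac{23}{139349} = - \frac{44507584607}{28293420960}$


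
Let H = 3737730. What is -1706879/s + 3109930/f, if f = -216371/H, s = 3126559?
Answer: -36343368117010841209/676496697389 ≈ -5.3723e+7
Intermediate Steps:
f = -216371/3737730 ≈ -0.057888
-1706879/s + 3109930/f = -1706879/3126559 + 3109930/(-216371/3737730) = -1706879*1/3126559 + 3109930*(-3737730/216371) = -1706879/3126559 - 11624078658900/216371 = -36343368117010841209/676496697389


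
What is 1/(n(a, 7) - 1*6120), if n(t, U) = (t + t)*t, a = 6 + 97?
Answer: 1/15098 ≈ 6.6234e-5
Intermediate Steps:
a = 103
n(t, U) = 2*t**2 (n(t, U) = (2*t)*t = 2*t**2)
1/(n(a, 7) - 1*6120) = 1/(2*103**2 - 1*6120) = 1/(2*10609 - 6120) = 1/(21218 - 6120) = 1/15098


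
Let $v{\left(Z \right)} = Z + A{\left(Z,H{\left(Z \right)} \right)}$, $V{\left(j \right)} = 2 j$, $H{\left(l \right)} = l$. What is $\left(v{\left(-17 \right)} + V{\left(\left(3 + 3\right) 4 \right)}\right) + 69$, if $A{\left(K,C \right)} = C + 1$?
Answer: $84$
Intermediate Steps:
$A{\left(K,C \right)} = 1 + C$
$v{\left(Z \right)} = 1 + 2 Z$ ($v{\left(Z \right)} = Z + \left(1 + Z\right) = 1 + 2 Z$)
$\left(v{\left(-17 \right)} + V{\left(\left(3 + 3\right) 4 \right)}\right) + 69 = \left(\left(1 + 2 \left(-17\right)\right) + 2 \left(3 + 3\right) 4\right) + 69 = \left(\left(1 - 34\right) + 2 \cdot 6 \cdot 4\right) + 69 = \left(-33 + 2 \cdot 24\right) + 69 = \left(-33 + 48\right) + 69 = 15 + 69 = 84$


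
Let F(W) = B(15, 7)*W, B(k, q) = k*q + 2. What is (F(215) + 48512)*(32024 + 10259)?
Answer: 3023953311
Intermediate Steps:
B(k, q) = 2 + k*q
F(W) = 107*W (F(W) = (2 + 15*7)*W = (2 + 105)*W = 107*W)
(F(215) + 48512)*(32024 + 10259) = (107*215 + 48512)*(32024 + 10259) = (23005 + 48512)*42283 = 71517*42283 = 3023953311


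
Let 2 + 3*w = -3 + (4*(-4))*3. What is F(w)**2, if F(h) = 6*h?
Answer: 11236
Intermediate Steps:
w = -53/3 (w = -2/3 + (-3 + (4*(-4))*3)/3 = -2/3 + (-3 - 16*3)/3 = -2/3 + (-3 - 48)/3 = -2/3 + (1/3)*(-51) = -2/3 - 17 = -53/3 ≈ -17.667)
F(w)**2 = (6*(-53/3))**2 = (-106)**2 = 11236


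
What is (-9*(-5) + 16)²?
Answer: 3721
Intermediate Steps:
(-9*(-5) + 16)² = (45 + 16)² = 61² = 3721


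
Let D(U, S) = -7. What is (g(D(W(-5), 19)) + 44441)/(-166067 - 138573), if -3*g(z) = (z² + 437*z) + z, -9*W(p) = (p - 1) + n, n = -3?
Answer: -401/2688 ≈ -0.14918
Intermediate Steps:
W(p) = 4/9 - p/9 (W(p) = -((p - 1) - 3)/9 = -((-1 + p) - 3)/9 = -(-4 + p)/9 = 4/9 - p/9)
g(z) = -146*z - z²/3 (g(z) = -((z² + 437*z) + z)/3 = -(z² + 438*z)/3 = -146*z - z²/3)
(g(D(W(-5), 19)) + 44441)/(-166067 - 138573) = (-⅓*(-7)*(438 - 7) + 44441)/(-166067 - 138573) = (-⅓*(-7)*431 + 44441)/(-304640) = (3017/3 + 44441)*(-1/304640) = (136340/3)*(-1/304640) = -401/2688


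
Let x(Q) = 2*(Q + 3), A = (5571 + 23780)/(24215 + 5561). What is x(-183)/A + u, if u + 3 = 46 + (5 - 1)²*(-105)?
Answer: -58766947/29351 ≈ -2002.2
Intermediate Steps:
A = 29351/29776 ≈ 0.98573
x(Q) = 6 + 2*Q (x(Q) = 2*(3 + Q) = 6 + 2*Q)
u = -1637 (u = -3 + (46 + (5 - 1)²*(-105)) = -3 + (46 + 4²*(-105)) = -3 + (46 + 16*(-105)) = -3 + (46 - 1680) = -3 - 1634 = -1637)
x(-183)/A + u = (6 + 2*(-183))/(29351/29776) - 1637 = (6 - 366)*(29776/29351) - 1637 = -360*29776/29351 - 1637 = -10719360/29351 - 1637 = -58766947/29351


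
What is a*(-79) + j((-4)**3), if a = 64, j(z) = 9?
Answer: -5047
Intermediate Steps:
a*(-79) + j((-4)**3) = 64*(-79) + 9 = -5056 + 9 = -5047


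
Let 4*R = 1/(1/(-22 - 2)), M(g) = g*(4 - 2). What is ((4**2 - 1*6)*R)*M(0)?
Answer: 0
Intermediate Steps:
M(g) = 2*g (M(g) = g*2 = 2*g)
R = -6 (R = 1/(4*(1/(-22 - 2))) = 1/(4*(1/(-24))) = 1/(4*(-1/24)) = (1/4)*(-24) = -6)
((4**2 - 1*6)*R)*M(0) = ((4**2 - 1*6)*(-6))*(2*0) = ((16 - 6)*(-6))*0 = (10*(-6))*0 = -60*0 = 0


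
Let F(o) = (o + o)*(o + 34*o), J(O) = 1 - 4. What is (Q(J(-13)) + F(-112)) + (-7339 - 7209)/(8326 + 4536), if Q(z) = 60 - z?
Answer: 5647330359/6431 ≈ 8.7814e+5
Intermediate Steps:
J(O) = -3
F(o) = 70*o² (F(o) = (2*o)*(35*o) = 70*o²)
(Q(J(-13)) + F(-112)) + (-7339 - 7209)/(8326 + 4536) = ((60 - 1*(-3)) + 70*(-112)²) + (-7339 - 7209)/(8326 + 4536) = ((60 + 3) + 70*12544) - 14548/12862 = (63 + 878080) - 14548*1/12862 = 878143 - 7274/6431 = 5647330359/6431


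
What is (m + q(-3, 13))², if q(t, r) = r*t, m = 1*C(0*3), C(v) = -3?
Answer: 1764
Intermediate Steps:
m = -3 (m = 1*(-3) = -3)
(m + q(-3, 13))² = (-3 + 13*(-3))² = (-3 - 39)² = (-42)² = 1764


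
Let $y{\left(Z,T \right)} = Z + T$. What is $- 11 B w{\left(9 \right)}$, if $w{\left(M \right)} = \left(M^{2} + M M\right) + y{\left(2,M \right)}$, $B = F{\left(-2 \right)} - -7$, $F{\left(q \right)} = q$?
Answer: $-9515$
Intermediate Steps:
$y{\left(Z,T \right)} = T + Z$
$B = 5$ ($B = -2 - -7 = -2 + 7 = 5$)
$w{\left(M \right)} = 2 + M + 2 M^{2}$ ($w{\left(M \right)} = \left(M^{2} + M M\right) + \left(M + 2\right) = \left(M^{2} + M^{2}\right) + \left(2 + M\right) = 2 M^{2} + \left(2 + M\right) = 2 + M + 2 M^{2}$)
$- 11 B w{\left(9 \right)} = \left(-11\right) 5 \left(2 + 9 + 2 \cdot 9^{2}\right) = - 55 \left(2 + 9 + 2 \cdot 81\right) = - 55 \left(2 + 9 + 162\right) = \left(-55\right) 173 = -9515$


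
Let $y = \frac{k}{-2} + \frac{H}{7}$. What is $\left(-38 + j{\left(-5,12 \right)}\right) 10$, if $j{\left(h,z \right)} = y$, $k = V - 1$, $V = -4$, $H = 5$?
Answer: $- \frac{2435}{7} \approx -347.86$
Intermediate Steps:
$k = -5$ ($k = -4 - 1 = -5$)
$y = \frac{45}{14}$ ($y = - \frac{5}{-2} + \frac{5}{7} = \left(-5\right) \left(- \frac{1}{2}\right) + 5 \cdot \frac{1}{7} = \frac{5}{2} + \frac{5}{7} = \frac{45}{14} \approx 3.2143$)
$j{\left(h,z \right)} = \frac{45}{14}$
$\left(-38 + j{\left(-5,12 \right)}\right) 10 = \left(-38 + \frac{45}{14}\right) 10 = \left(- \frac{487}{14}\right) 10 = - \frac{2435}{7}$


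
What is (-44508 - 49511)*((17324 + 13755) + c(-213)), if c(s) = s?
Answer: -2901990454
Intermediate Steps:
(-44508 - 49511)*((17324 + 13755) + c(-213)) = (-44508 - 49511)*((17324 + 13755) - 213) = -94019*(31079 - 213) = -94019*30866 = -2901990454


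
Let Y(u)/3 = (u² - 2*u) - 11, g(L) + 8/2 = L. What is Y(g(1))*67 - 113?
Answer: 691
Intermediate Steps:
g(L) = -4 + L
Y(u) = -33 - 6*u + 3*u² (Y(u) = 3*((u² - 2*u) - 11) = 3*(-11 + u² - 2*u) = -33 - 6*u + 3*u²)
Y(g(1))*67 - 113 = (-33 - 6*(-4 + 1) + 3*(-4 + 1)²)*67 - 113 = (-33 - 6*(-3) + 3*(-3)²)*67 - 113 = (-33 + 18 + 3*9)*67 - 113 = (-33 + 18 + 27)*67 - 113 = 12*67 - 113 = 804 - 113 = 691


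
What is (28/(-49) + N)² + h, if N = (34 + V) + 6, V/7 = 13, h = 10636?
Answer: 1354733/49 ≈ 27648.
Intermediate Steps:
V = 91 (V = 7*13 = 91)
N = 131 (N = (34 + 91) + 6 = 125 + 6 = 131)
(28/(-49) + N)² + h = (28/(-49) + 131)² + 10636 = (28*(-1/49) + 131)² + 10636 = (-4/7 + 131)² + 10636 = (913/7)² + 10636 = 833569/49 + 10636 = 1354733/49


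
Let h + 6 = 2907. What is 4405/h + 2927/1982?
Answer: 17221937/5749782 ≈ 2.9952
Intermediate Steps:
h = 2901 (h = -6 + 2907 = 2901)
4405/h + 2927/1982 = 4405/2901 + 2927/1982 = 17221937/5749782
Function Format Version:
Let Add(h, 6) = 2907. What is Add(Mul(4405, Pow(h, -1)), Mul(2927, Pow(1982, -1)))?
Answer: Rational(17221937, 5749782) ≈ 2.9952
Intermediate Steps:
h = 2901 (h = Add(-6, 2907) = 2901)
Add(Mul(4405, Pow(h, -1)), Mul(2927, Pow(1982, -1))) = Add(Mul(4405, Pow(2901, -1)), Mul(2927, Pow(1982, -1))) = Add(Mul(4405, Rational(1, 2901)), Mul(2927, Rational(1, 1982))) = Add(Rational(4405, 2901), Rational(2927, 1982)) = Rational(17221937, 5749782)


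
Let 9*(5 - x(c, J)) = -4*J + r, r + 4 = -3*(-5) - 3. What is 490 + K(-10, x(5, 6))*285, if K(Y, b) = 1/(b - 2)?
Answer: 23635/43 ≈ 549.65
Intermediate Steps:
r = 8 (r = -4 + (-3*(-5) - 3) = -4 + (15 - 3) = -4 + 12 = 8)
x(c, J) = 37/9 + 4*J/9 (x(c, J) = 5 - (-4*J + 8)/9 = 5 - (8 - 4*J)/9 = 5 + (-8/9 + 4*J/9) = 37/9 + 4*J/9)
K(Y, b) = 1/(-2 + b)
490 + K(-10, x(5, 6))*285 = 490 + 285/(-2 + (37/9 + (4/9)*6)) = 490 + 285/(-2 + (37/9 + 8/3)) = 490 + 285/(-2 + 61/9) = 490 + 285/(43/9) = 490 + (9/43)*285 = 490 + 2565/43 = 23635/43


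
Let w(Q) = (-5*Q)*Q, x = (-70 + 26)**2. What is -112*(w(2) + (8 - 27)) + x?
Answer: 6304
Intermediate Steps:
x = 1936 (x = (-44)**2 = 1936)
w(Q) = -5*Q**2
-112*(w(2) + (8 - 27)) + x = -112*(-5*2**2 + (8 - 27)) + 1936 = -112*(-5*4 - 19) + 1936 = -112*(-20 - 19) + 1936 = -112*(-39) + 1936 = 4368 + 1936 = 6304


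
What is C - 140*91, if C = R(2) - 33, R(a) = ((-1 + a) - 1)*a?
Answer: -12773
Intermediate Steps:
R(a) = a*(-2 + a) (R(a) = (-2 + a)*a = a*(-2 + a))
C = -33 (C = 2*(-2 + 2) - 33 = 2*0 - 33 = 0 - 33 = -33)
C - 140*91 = -33 - 140*91 = -33 - 12740 = -12773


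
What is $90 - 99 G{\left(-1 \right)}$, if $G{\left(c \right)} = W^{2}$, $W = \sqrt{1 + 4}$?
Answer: $-405$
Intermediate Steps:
$W = \sqrt{5} \approx 2.2361$
$G{\left(c \right)} = 5$ ($G{\left(c \right)} = \left(\sqrt{5}\right)^{2} = 5$)
$90 - 99 G{\left(-1 \right)} = 90 - 495 = -405$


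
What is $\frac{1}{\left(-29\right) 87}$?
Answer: $- \frac{1}{2523} \approx -0.00039635$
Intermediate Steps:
$\frac{1}{\left(-29\right) 87} = \frac{1}{-2523} = - \frac{1}{2523}$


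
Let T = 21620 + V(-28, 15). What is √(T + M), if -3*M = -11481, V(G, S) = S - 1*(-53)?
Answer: 27*√35 ≈ 159.73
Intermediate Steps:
V(G, S) = 53 + S (V(G, S) = S + 53 = 53 + S)
T = 21688 (T = 21620 + (53 + 15) = 21620 + 68 = 21688)
M = 3827 (M = -⅓*(-11481) = 3827)
√(T + M) = √(21688 + 3827) = √25515 = 27*√35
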